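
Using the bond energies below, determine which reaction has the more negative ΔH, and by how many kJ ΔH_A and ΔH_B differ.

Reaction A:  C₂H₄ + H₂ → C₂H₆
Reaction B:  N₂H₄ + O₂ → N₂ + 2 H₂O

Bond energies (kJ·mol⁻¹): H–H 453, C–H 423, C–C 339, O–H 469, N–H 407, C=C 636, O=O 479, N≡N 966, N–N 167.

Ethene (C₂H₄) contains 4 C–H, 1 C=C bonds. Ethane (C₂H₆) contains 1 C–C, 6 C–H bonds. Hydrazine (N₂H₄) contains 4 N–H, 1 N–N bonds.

Reaction B, by 472 kJ

Reaction A:
  Bonds broken (reactants):
    C–H: 4 × 423 = 1692
    C=C: 1 × 636 = 636
    H–H: 1 × 453 = 453
    Σ(broken) = 2781 kJ
  Bonds formed (products):
    C–C: 1 × 339 = 339
    C–H: 6 × 423 = 2538
    Σ(formed) = 2877 kJ
  ΔH_A = 2781 − 2877 = −96 kJ
Reaction B:
  Bonds broken (reactants):
    N–H: 4 × 407 = 1628
    N–N: 1 × 167 = 167
    O=O: 1 × 479 = 479
    Σ(broken) = 2274 kJ
  Bonds formed (products):
    N≡N: 1 × 966 = 966
    O–H: 4 × 469 = 1876
    Σ(formed) = 2842 kJ
  ΔH_B = 2274 − 2842 = −568 kJ
ΔH_A − ΔH_B = +472 kJ, so reaction B has the more negative ΔH; |ΔH_A − ΔH_B| = 472 kJ.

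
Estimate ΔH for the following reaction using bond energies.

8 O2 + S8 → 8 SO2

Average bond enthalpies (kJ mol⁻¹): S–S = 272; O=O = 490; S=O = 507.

Bonds broken (reactants):
  O=O: 8 × 490 = 3920
  S–S: 8 × 272 = 2176
  Σ(broken) = 6096 kJ
Bonds formed (products):
  S=O: 16 × 507 = 8112
  Σ(formed) = 8112 kJ
ΔH = Σ(broken) − Σ(formed) = 6096 − 8112 = −2016 kJ

ΔH ≈ −2016 kJ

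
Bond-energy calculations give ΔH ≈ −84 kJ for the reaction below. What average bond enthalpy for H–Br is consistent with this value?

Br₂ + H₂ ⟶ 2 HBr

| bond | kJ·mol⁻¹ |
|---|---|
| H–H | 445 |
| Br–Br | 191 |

D(H–Br) ≈ 360 kJ/mol

Let D be the H–Br bond energy.
Σ(broken) = 1×191 + 1×445 = 636
Σ(formed) = 2×D = 2D
ΔH = Σ(broken) − Σ(formed) = (636) − (2D) = +636 − 2D
Setting this equal to −84 kJ gives 2D = 720, so D = 360 kJ/mol.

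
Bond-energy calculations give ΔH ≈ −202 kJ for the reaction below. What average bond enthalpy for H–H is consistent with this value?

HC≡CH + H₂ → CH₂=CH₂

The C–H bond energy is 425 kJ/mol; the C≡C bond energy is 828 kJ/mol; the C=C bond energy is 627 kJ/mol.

D(H–H) ≈ 447 kJ/mol

Let D be the H–H bond energy.
Σ(broken) = 1×828 + 2×425 + 1×D = 1678 + D
Σ(formed) = 4×425 + 1×627 = 2327
ΔH = Σ(broken) − Σ(formed) = (1678 + D) − (2327) = −649 + D
Setting this equal to −202 kJ gives D = 447 kJ/mol.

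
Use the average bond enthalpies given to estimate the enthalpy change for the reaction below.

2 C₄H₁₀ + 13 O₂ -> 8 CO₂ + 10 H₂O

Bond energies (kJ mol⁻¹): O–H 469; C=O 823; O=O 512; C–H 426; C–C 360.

ΔH ≈ −5212 kJ

Bonds broken (reactants):
  C–C: 6 × 360 = 2160
  C–H: 20 × 426 = 8520
  O=O: 13 × 512 = 6656
  Σ(broken) = 17336 kJ
Bonds formed (products):
  C=O: 16 × 823 = 13168
  O–H: 20 × 469 = 9380
  Σ(formed) = 22548 kJ
ΔH = Σ(broken) − Σ(formed) = 17336 − 22548 = −5212 kJ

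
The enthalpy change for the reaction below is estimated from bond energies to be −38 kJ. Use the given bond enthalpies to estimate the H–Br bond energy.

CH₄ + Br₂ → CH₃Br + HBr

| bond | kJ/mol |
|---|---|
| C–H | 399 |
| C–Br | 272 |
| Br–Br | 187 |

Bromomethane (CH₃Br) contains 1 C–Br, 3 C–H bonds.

Let D be the H–Br bond energy.
Σ(broken) = 1×187 + 4×399 = 1783
Σ(formed) = 1×272 + 3×399 + 1×D = 1469 + D
ΔH = Σ(broken) − Σ(formed) = (1783) − (1469 + D) = +314 − D
Setting this equal to −38 kJ gives D = 352 kJ/mol.

D(H–Br) ≈ 352 kJ/mol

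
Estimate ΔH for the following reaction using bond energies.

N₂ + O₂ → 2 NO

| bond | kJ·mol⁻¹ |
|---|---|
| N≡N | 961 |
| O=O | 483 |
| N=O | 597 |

Bonds broken (reactants):
  N≡N: 1 × 961 = 961
  O=O: 1 × 483 = 483
  Σ(broken) = 1444 kJ
Bonds formed (products):
  N=O: 2 × 597 = 1194
  Σ(formed) = 1194 kJ
ΔH = Σ(broken) − Σ(formed) = 1444 − 1194 = +250 kJ

ΔH ≈ +250 kJ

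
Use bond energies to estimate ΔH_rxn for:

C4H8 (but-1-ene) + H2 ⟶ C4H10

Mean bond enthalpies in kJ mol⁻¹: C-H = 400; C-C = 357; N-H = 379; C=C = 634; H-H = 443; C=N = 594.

ΔH ≈ −80 kJ

Bonds broken (reactants):
  C-C: 2 × 357 = 714
  C-H: 8 × 400 = 3200
  C=C: 1 × 634 = 634
  H-H: 1 × 443 = 443
  Σ(broken) = 4991 kJ
Bonds formed (products):
  C-C: 3 × 357 = 1071
  C-H: 10 × 400 = 4000
  Σ(formed) = 5071 kJ
ΔH = Σ(broken) − Σ(formed) = 4991 − 5071 = −80 kJ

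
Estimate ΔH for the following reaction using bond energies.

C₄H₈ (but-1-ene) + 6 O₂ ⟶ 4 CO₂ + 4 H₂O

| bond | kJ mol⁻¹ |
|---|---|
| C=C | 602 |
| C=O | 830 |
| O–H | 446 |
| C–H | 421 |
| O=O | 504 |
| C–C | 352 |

Bonds broken (reactants):
  C–C: 2 × 352 = 704
  C–H: 8 × 421 = 3368
  C=C: 1 × 602 = 602
  O=O: 6 × 504 = 3024
  Σ(broken) = 7698 kJ
Bonds formed (products):
  C=O: 8 × 830 = 6640
  O–H: 8 × 446 = 3568
  Σ(formed) = 10208 kJ
ΔH = Σ(broken) − Σ(formed) = 7698 − 10208 = −2510 kJ

ΔH ≈ −2510 kJ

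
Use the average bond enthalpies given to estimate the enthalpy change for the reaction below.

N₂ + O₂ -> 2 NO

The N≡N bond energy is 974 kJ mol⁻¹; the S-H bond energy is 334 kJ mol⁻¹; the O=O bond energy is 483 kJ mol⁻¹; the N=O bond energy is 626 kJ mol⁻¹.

ΔH ≈ +205 kJ

Bonds broken (reactants):
  N≡N: 1 × 974 = 974
  O=O: 1 × 483 = 483
  Σ(broken) = 1457 kJ
Bonds formed (products):
  N=O: 2 × 626 = 1252
  Σ(formed) = 1252 kJ
ΔH = Σ(broken) − Σ(formed) = 1457 − 1252 = +205 kJ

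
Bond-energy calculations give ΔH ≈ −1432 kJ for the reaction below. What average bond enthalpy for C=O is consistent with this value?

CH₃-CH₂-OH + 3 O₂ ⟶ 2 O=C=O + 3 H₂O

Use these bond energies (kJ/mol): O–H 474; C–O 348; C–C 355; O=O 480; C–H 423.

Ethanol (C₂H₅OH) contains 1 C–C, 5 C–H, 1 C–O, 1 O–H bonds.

D(C=O) ≈ 830 kJ/mol

Let D be the C=O bond energy.
Σ(broken) = 1×355 + 5×423 + 1×348 + 1×474 + 3×480 = 4732
Σ(formed) = 4×D + 6×474 = 2844 + 4D
ΔH = Σ(broken) − Σ(formed) = (4732) − (2844 + 4D) = +1888 − 4D
Setting this equal to −1432 kJ gives 4D = 3320, so D = 830 kJ/mol.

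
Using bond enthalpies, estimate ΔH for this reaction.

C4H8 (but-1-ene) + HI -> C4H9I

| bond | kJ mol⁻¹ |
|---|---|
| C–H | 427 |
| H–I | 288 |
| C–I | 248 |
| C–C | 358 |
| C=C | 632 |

ΔH ≈ −113 kJ

Bonds broken (reactants):
  C–C: 2 × 358 = 716
  C–H: 8 × 427 = 3416
  C=C: 1 × 632 = 632
  H–I: 1 × 288 = 288
  Σ(broken) = 5052 kJ
Bonds formed (products):
  C–C: 3 × 358 = 1074
  C–H: 9 × 427 = 3843
  C–I: 1 × 248 = 248
  Σ(formed) = 5165 kJ
ΔH = Σ(broken) − Σ(formed) = 5052 − 5165 = −113 kJ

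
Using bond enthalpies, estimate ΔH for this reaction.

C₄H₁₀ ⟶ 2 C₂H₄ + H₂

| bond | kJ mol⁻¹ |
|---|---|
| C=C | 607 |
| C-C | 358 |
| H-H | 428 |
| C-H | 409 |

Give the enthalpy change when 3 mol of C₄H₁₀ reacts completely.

Bonds broken (reactants):
  C-C: 3 × 358 = 1074
  C-H: 10 × 409 = 4090
  Σ(broken) = 5164 kJ
Bonds formed (products):
  C-H: 8 × 409 = 3272
  C=C: 2 × 607 = 1214
  H-H: 1 × 428 = 428
  Σ(formed) = 4914 kJ
ΔH = Σ(broken) − Σ(formed) = 5164 − 4914 = +250 kJ
For 3× the reaction as written: 3 × (+250) = +750 kJ

ΔH = +750 kJ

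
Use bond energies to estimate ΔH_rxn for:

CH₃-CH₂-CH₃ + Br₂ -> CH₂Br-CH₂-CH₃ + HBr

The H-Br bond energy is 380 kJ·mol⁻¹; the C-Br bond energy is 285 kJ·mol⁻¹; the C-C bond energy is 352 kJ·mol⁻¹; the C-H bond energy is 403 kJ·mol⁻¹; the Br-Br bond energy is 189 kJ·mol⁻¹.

Bonds broken (reactants):
  Br-Br: 1 × 189 = 189
  C-C: 2 × 352 = 704
  C-H: 8 × 403 = 3224
  Σ(broken) = 4117 kJ
Bonds formed (products):
  C-Br: 1 × 285 = 285
  C-C: 2 × 352 = 704
  C-H: 7 × 403 = 2821
  H-Br: 1 × 380 = 380
  Σ(formed) = 4190 kJ
ΔH = Σ(broken) − Σ(formed) = 4117 − 4190 = −73 kJ

ΔH ≈ −73 kJ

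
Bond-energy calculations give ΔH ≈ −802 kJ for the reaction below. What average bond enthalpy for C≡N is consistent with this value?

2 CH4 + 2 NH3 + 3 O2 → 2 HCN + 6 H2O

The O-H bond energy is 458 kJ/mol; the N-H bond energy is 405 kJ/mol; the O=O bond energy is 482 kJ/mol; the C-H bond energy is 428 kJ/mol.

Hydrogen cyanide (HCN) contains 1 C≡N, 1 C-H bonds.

D(C≡N) ≈ 875 kJ/mol

Let D be the C≡N bond energy.
Σ(broken) = 8×428 + 6×405 + 3×482 = 7300
Σ(formed) = 2×D + 2×428 + 12×458 = 6352 + 2D
ΔH = Σ(broken) − Σ(formed) = (7300) − (6352 + 2D) = +948 − 2D
Setting this equal to −802 kJ gives 2D = 1750, so D = 875 kJ/mol.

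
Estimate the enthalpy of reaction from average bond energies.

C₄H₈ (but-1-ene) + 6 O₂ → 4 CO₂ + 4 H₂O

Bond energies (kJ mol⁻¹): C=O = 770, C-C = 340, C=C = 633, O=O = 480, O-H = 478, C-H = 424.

ΔH ≈ −2399 kJ

Bonds broken (reactants):
  C-C: 2 × 340 = 680
  C-H: 8 × 424 = 3392
  C=C: 1 × 633 = 633
  O=O: 6 × 480 = 2880
  Σ(broken) = 7585 kJ
Bonds formed (products):
  C=O: 8 × 770 = 6160
  O-H: 8 × 478 = 3824
  Σ(formed) = 9984 kJ
ΔH = Σ(broken) − Σ(formed) = 7585 − 9984 = −2399 kJ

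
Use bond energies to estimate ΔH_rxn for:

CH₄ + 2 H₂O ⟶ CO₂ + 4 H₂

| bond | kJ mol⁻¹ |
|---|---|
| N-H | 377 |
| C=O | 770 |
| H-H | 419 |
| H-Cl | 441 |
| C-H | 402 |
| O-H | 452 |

ΔH ≈ +200 kJ

Bonds broken (reactants):
  C-H: 4 × 402 = 1608
  O-H: 4 × 452 = 1808
  Σ(broken) = 3416 kJ
Bonds formed (products):
  C=O: 2 × 770 = 1540
  H-H: 4 × 419 = 1676
  Σ(formed) = 3216 kJ
ΔH = Σ(broken) − Σ(formed) = 3416 − 3216 = +200 kJ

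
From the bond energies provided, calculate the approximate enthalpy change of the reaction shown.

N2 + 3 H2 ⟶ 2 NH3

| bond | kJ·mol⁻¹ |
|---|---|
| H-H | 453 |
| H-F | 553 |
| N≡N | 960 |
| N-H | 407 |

Bonds broken (reactants):
  H-H: 3 × 453 = 1359
  N≡N: 1 × 960 = 960
  Σ(broken) = 2319 kJ
Bonds formed (products):
  N-H: 6 × 407 = 2442
  Σ(formed) = 2442 kJ
ΔH = Σ(broken) − Σ(formed) = 2319 − 2442 = −123 kJ

ΔH ≈ −123 kJ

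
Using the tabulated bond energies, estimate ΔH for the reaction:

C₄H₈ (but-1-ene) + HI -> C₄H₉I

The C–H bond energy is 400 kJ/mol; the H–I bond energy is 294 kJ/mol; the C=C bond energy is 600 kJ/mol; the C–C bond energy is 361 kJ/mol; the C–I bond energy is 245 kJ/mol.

Bonds broken (reactants):
  C–C: 2 × 361 = 722
  C–H: 8 × 400 = 3200
  C=C: 1 × 600 = 600
  H–I: 1 × 294 = 294
  Σ(broken) = 4816 kJ
Bonds formed (products):
  C–C: 3 × 361 = 1083
  C–H: 9 × 400 = 3600
  C–I: 1 × 245 = 245
  Σ(formed) = 4928 kJ
ΔH = Σ(broken) − Σ(formed) = 4816 − 4928 = −112 kJ

ΔH ≈ −112 kJ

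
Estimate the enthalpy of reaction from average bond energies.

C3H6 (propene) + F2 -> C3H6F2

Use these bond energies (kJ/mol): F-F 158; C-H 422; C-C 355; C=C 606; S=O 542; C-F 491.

ΔH ≈ −573 kJ

Bonds broken (reactants):
  C-C: 1 × 355 = 355
  C-H: 6 × 422 = 2532
  C=C: 1 × 606 = 606
  F-F: 1 × 158 = 158
  Σ(broken) = 3651 kJ
Bonds formed (products):
  C-C: 2 × 355 = 710
  C-F: 2 × 491 = 982
  C-H: 6 × 422 = 2532
  Σ(formed) = 4224 kJ
ΔH = Σ(broken) − Σ(formed) = 3651 − 4224 = −573 kJ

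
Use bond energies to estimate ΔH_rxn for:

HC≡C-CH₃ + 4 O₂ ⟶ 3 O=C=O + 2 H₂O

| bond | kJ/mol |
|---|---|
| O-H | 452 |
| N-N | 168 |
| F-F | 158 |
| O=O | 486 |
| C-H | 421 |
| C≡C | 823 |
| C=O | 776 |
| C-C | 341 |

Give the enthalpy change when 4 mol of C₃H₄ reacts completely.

ΔH = −6688 kJ

Bonds broken (reactants):
  C≡C: 1 × 823 = 823
  C-C: 1 × 341 = 341
  C-H: 4 × 421 = 1684
  O=O: 4 × 486 = 1944
  Σ(broken) = 4792 kJ
Bonds formed (products):
  C=O: 6 × 776 = 4656
  O-H: 4 × 452 = 1808
  Σ(formed) = 6464 kJ
ΔH = Σ(broken) − Σ(formed) = 4792 − 6464 = −1672 kJ
For 4× the reaction as written: 4 × (−1672) = −6688 kJ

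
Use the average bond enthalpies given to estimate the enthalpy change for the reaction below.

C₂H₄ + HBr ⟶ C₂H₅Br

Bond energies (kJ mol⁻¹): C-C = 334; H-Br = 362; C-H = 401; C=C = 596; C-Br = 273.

Bonds broken (reactants):
  C-H: 4 × 401 = 1604
  C=C: 1 × 596 = 596
  H-Br: 1 × 362 = 362
  Σ(broken) = 2562 kJ
Bonds formed (products):
  C-Br: 1 × 273 = 273
  C-C: 1 × 334 = 334
  C-H: 5 × 401 = 2005
  Σ(formed) = 2612 kJ
ΔH = Σ(broken) − Σ(formed) = 2562 − 2612 = −50 kJ

ΔH ≈ −50 kJ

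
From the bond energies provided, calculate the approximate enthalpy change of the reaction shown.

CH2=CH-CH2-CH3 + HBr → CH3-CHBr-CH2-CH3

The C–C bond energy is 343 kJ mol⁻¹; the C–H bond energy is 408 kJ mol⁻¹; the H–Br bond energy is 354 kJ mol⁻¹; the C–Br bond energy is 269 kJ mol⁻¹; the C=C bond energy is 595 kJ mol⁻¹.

Bonds broken (reactants):
  C–C: 2 × 343 = 686
  C–H: 8 × 408 = 3264
  C=C: 1 × 595 = 595
  H–Br: 1 × 354 = 354
  Σ(broken) = 4899 kJ
Bonds formed (products):
  C–Br: 1 × 269 = 269
  C–C: 3 × 343 = 1029
  C–H: 9 × 408 = 3672
  Σ(formed) = 4970 kJ
ΔH = Σ(broken) − Σ(formed) = 4899 − 4970 = −71 kJ

ΔH ≈ −71 kJ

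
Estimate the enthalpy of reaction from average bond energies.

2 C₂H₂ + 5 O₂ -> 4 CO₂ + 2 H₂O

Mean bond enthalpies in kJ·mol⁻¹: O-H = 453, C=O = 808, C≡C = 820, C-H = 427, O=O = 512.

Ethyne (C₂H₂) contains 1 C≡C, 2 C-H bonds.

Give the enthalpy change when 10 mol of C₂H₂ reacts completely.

Bonds broken (reactants):
  C≡C: 2 × 820 = 1640
  C-H: 4 × 427 = 1708
  O=O: 5 × 512 = 2560
  Σ(broken) = 5908 kJ
Bonds formed (products):
  C=O: 8 × 808 = 6464
  O-H: 4 × 453 = 1812
  Σ(formed) = 8276 kJ
ΔH = Σ(broken) − Σ(formed) = 5908 − 8276 = −2368 kJ
For 5× the reaction as written: 5 × (−2368) = −11840 kJ

ΔH = −11840 kJ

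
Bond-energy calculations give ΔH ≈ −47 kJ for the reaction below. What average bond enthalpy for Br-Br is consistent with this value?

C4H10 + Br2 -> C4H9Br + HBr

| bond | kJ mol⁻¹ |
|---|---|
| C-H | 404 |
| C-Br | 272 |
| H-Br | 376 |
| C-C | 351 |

D(Br-Br) ≈ 197 kJ/mol

Let D be the Br-Br bond energy.
Σ(broken) = 1×D + 3×351 + 10×404 = 5093 + D
Σ(formed) = 1×272 + 3×351 + 9×404 + 1×376 = 5337
ΔH = Σ(broken) − Σ(formed) = (5093 + D) − (5337) = −244 + D
Setting this equal to −47 kJ gives D = 197 kJ/mol.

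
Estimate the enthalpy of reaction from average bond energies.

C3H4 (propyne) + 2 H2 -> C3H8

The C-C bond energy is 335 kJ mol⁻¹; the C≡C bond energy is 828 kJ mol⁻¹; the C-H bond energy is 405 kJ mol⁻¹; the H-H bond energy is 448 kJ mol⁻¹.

ΔH ≈ −231 kJ

Bonds broken (reactants):
  C≡C: 1 × 828 = 828
  C-C: 1 × 335 = 335
  C-H: 4 × 405 = 1620
  H-H: 2 × 448 = 896
  Σ(broken) = 3679 kJ
Bonds formed (products):
  C-C: 2 × 335 = 670
  C-H: 8 × 405 = 3240
  Σ(formed) = 3910 kJ
ΔH = Σ(broken) − Σ(formed) = 3679 − 3910 = −231 kJ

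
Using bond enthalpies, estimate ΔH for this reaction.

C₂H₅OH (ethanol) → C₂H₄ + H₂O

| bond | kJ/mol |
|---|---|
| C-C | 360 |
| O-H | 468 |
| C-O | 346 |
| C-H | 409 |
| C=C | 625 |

Bonds broken (reactants):
  C-C: 1 × 360 = 360
  C-H: 5 × 409 = 2045
  C-O: 1 × 346 = 346
  O-H: 1 × 468 = 468
  Σ(broken) = 3219 kJ
Bonds formed (products):
  C-H: 4 × 409 = 1636
  C=C: 1 × 625 = 625
  O-H: 2 × 468 = 936
  Σ(formed) = 3197 kJ
ΔH = Σ(broken) − Σ(formed) = 3219 − 3197 = +22 kJ

ΔH ≈ +22 kJ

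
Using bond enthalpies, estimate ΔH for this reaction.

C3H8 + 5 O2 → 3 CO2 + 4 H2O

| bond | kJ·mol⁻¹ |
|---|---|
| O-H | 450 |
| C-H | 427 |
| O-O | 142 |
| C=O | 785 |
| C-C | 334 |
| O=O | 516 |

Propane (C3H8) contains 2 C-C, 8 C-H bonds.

ΔH ≈ −1646 kJ

Bonds broken (reactants):
  C-C: 2 × 334 = 668
  C-H: 8 × 427 = 3416
  O=O: 5 × 516 = 2580
  Σ(broken) = 6664 kJ
Bonds formed (products):
  C=O: 6 × 785 = 4710
  O-H: 8 × 450 = 3600
  Σ(formed) = 8310 kJ
ΔH = Σ(broken) − Σ(formed) = 6664 − 8310 = −1646 kJ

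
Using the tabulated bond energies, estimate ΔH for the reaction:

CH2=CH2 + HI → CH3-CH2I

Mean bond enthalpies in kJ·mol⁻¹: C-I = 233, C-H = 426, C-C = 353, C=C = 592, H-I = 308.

ΔH ≈ −112 kJ

Bonds broken (reactants):
  C-H: 4 × 426 = 1704
  C=C: 1 × 592 = 592
  H-I: 1 × 308 = 308
  Σ(broken) = 2604 kJ
Bonds formed (products):
  C-C: 1 × 353 = 353
  C-H: 5 × 426 = 2130
  C-I: 1 × 233 = 233
  Σ(formed) = 2716 kJ
ΔH = Σ(broken) − Σ(formed) = 2604 − 2716 = −112 kJ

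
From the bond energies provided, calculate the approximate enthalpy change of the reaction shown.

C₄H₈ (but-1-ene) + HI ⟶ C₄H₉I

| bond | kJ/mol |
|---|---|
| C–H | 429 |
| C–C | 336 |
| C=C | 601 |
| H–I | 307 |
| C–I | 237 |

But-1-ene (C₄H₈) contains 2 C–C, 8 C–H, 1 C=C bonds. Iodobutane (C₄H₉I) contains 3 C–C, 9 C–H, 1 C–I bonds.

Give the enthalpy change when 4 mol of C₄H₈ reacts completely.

Bonds broken (reactants):
  C–C: 2 × 336 = 672
  C–H: 8 × 429 = 3432
  C=C: 1 × 601 = 601
  H–I: 1 × 307 = 307
  Σ(broken) = 5012 kJ
Bonds formed (products):
  C–C: 3 × 336 = 1008
  C–H: 9 × 429 = 3861
  C–I: 1 × 237 = 237
  Σ(formed) = 5106 kJ
ΔH = Σ(broken) − Σ(formed) = 5012 − 5106 = −94 kJ
For 4× the reaction as written: 4 × (−94) = −376 kJ

ΔH = −376 kJ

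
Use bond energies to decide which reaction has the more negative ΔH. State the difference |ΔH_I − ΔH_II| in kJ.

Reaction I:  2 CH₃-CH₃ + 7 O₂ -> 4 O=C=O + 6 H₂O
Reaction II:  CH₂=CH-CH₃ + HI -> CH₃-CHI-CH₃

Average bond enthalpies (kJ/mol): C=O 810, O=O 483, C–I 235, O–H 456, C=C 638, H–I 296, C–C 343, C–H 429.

Reaction I:
  Bonds broken (reactants):
    C–C: 2 × 343 = 686
    C–H: 12 × 429 = 5148
    O=O: 7 × 483 = 3381
    Σ(broken) = 9215 kJ
  Bonds formed (products):
    C=O: 8 × 810 = 6480
    O–H: 12 × 456 = 5472
    Σ(formed) = 11952 kJ
  ΔH_I = 9215 − 11952 = −2737 kJ
Reaction II:
  Bonds broken (reactants):
    C–C: 1 × 343 = 343
    C–H: 6 × 429 = 2574
    C=C: 1 × 638 = 638
    H–I: 1 × 296 = 296
    Σ(broken) = 3851 kJ
  Bonds formed (products):
    C–C: 2 × 343 = 686
    C–H: 7 × 429 = 3003
    C–I: 1 × 235 = 235
    Σ(formed) = 3924 kJ
  ΔH_II = 3851 − 3924 = −73 kJ
ΔH_I − ΔH_II = −2664 kJ, so reaction I has the more negative ΔH; |ΔH_I − ΔH_II| = 2664 kJ.

Reaction I, by 2664 kJ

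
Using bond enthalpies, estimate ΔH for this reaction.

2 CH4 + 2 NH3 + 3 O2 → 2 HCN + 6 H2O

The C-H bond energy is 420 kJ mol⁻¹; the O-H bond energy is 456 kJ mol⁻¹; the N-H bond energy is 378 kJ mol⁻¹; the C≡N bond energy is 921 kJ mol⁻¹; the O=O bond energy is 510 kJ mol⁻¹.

ΔH ≈ −996 kJ

Bonds broken (reactants):
  C-H: 8 × 420 = 3360
  N-H: 6 × 378 = 2268
  O=O: 3 × 510 = 1530
  Σ(broken) = 7158 kJ
Bonds formed (products):
  C≡N: 2 × 921 = 1842
  C-H: 2 × 420 = 840
  O-H: 12 × 456 = 5472
  Σ(formed) = 8154 kJ
ΔH = Σ(broken) − Σ(formed) = 7158 − 8154 = −996 kJ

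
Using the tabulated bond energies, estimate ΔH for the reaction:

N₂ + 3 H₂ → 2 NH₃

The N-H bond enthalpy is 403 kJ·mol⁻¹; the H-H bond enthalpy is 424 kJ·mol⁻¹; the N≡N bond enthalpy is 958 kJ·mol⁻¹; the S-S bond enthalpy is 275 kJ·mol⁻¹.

Bonds broken (reactants):
  H-H: 3 × 424 = 1272
  N≡N: 1 × 958 = 958
  Σ(broken) = 2230 kJ
Bonds formed (products):
  N-H: 6 × 403 = 2418
  Σ(formed) = 2418 kJ
ΔH = Σ(broken) − Σ(formed) = 2230 − 2418 = −188 kJ

ΔH ≈ −188 kJ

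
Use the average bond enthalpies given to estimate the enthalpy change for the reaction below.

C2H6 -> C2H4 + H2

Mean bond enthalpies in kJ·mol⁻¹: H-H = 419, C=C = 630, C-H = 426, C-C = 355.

Bonds broken (reactants):
  C-C: 1 × 355 = 355
  C-H: 6 × 426 = 2556
  Σ(broken) = 2911 kJ
Bonds formed (products):
  C-H: 4 × 426 = 1704
  C=C: 1 × 630 = 630
  H-H: 1 × 419 = 419
  Σ(formed) = 2753 kJ
ΔH = Σ(broken) − Σ(formed) = 2911 − 2753 = +158 kJ

ΔH ≈ +158 kJ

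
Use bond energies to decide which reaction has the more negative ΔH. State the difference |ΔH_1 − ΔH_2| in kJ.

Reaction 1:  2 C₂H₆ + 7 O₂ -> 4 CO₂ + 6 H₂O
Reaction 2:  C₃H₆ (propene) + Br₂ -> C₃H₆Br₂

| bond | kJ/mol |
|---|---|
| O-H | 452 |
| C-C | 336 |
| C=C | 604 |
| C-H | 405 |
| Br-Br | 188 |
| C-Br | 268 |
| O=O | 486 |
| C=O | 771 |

Reaction 1:
  Bonds broken (reactants):
    C-C: 2 × 336 = 672
    C-H: 12 × 405 = 4860
    O=O: 7 × 486 = 3402
    Σ(broken) = 8934 kJ
  Bonds formed (products):
    C=O: 8 × 771 = 6168
    O-H: 12 × 452 = 5424
    Σ(formed) = 11592 kJ
  ΔH_1 = 8934 − 11592 = −2658 kJ
Reaction 2:
  Bonds broken (reactants):
    Br-Br: 1 × 188 = 188
    C-C: 1 × 336 = 336
    C-H: 6 × 405 = 2430
    C=C: 1 × 604 = 604
    Σ(broken) = 3558 kJ
  Bonds formed (products):
    C-Br: 2 × 268 = 536
    C-C: 2 × 336 = 672
    C-H: 6 × 405 = 2430
    Σ(formed) = 3638 kJ
  ΔH_2 = 3558 − 3638 = −80 kJ
ΔH_1 − ΔH_2 = −2578 kJ, so reaction 1 has the more negative ΔH; |ΔH_1 − ΔH_2| = 2578 kJ.

Reaction 1, by 2578 kJ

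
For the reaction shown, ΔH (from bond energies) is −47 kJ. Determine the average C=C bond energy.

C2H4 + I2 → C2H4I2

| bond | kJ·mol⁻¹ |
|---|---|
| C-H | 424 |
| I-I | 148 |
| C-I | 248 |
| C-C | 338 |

Let D be the C=C bond energy.
Σ(broken) = 4×424 + 1×D + 1×148 = 1844 + D
Σ(formed) = 1×338 + 4×424 + 2×248 = 2530
ΔH = Σ(broken) − Σ(formed) = (1844 + D) − (2530) = −686 + D
Setting this equal to −47 kJ gives D = 639 kJ/mol.

D(C=C) ≈ 639 kJ/mol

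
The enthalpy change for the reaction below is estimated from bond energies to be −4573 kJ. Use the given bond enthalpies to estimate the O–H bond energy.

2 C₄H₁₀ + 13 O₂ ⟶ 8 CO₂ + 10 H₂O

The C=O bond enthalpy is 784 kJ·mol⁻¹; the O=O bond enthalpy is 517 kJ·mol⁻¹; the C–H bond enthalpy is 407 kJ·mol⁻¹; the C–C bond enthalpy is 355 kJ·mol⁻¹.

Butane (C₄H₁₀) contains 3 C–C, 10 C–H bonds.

D(O–H) ≈ 451 kJ/mol

Let D be the O–H bond energy.
Σ(broken) = 6×355 + 20×407 + 13×517 = 16991
Σ(formed) = 16×784 + 20×D = 12544 + 20D
ΔH = Σ(broken) − Σ(formed) = (16991) − (12544 + 20D) = +4447 − 20D
Setting this equal to −4573 kJ gives 20D = 9020, so D = 451 kJ/mol.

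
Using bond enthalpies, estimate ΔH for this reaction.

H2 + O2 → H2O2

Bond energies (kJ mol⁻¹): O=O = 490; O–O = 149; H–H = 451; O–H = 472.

Bonds broken (reactants):
  H–H: 1 × 451 = 451
  O=O: 1 × 490 = 490
  Σ(broken) = 941 kJ
Bonds formed (products):
  O–H: 2 × 472 = 944
  O–O: 1 × 149 = 149
  Σ(formed) = 1093 kJ
ΔH = Σ(broken) − Σ(formed) = 941 − 1093 = −152 kJ

ΔH ≈ −152 kJ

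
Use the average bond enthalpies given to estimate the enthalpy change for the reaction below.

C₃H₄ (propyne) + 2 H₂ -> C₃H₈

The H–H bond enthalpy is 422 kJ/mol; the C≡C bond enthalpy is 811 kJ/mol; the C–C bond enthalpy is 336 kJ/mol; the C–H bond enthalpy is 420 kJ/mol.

ΔH ≈ −361 kJ

Bonds broken (reactants):
  C≡C: 1 × 811 = 811
  C–C: 1 × 336 = 336
  C–H: 4 × 420 = 1680
  H–H: 2 × 422 = 844
  Σ(broken) = 3671 kJ
Bonds formed (products):
  C–C: 2 × 336 = 672
  C–H: 8 × 420 = 3360
  Σ(formed) = 4032 kJ
ΔH = Σ(broken) − Σ(formed) = 3671 − 4032 = −361 kJ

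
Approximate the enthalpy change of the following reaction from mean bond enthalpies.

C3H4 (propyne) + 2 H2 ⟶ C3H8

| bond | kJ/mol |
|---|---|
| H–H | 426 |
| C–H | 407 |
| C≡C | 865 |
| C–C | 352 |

ΔH ≈ −263 kJ

Bonds broken (reactants):
  C≡C: 1 × 865 = 865
  C–C: 1 × 352 = 352
  C–H: 4 × 407 = 1628
  H–H: 2 × 426 = 852
  Σ(broken) = 3697 kJ
Bonds formed (products):
  C–C: 2 × 352 = 704
  C–H: 8 × 407 = 3256
  Σ(formed) = 3960 kJ
ΔH = Σ(broken) − Σ(formed) = 3697 − 3960 = −263 kJ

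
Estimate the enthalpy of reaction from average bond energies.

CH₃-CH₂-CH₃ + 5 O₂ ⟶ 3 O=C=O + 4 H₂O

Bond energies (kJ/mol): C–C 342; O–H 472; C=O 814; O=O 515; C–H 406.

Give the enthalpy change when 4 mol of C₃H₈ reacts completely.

Bonds broken (reactants):
  C–C: 2 × 342 = 684
  C–H: 8 × 406 = 3248
  O=O: 5 × 515 = 2575
  Σ(broken) = 6507 kJ
Bonds formed (products):
  C=O: 6 × 814 = 4884
  O–H: 8 × 472 = 3776
  Σ(formed) = 8660 kJ
ΔH = Σ(broken) − Σ(formed) = 6507 − 8660 = −2153 kJ
For 4× the reaction as written: 4 × (−2153) = −8612 kJ

ΔH = −8612 kJ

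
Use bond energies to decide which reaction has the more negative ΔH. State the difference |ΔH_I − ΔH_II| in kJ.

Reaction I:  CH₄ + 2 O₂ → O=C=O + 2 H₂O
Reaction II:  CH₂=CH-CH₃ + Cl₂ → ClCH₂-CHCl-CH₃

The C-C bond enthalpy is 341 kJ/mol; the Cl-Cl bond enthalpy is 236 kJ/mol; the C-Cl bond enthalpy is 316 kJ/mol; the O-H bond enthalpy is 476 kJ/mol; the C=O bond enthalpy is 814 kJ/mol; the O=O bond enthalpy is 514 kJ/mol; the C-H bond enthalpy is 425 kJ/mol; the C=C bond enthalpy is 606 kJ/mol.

Reaction I:
  Bonds broken (reactants):
    C-H: 4 × 425 = 1700
    O=O: 2 × 514 = 1028
    Σ(broken) = 2728 kJ
  Bonds formed (products):
    C=O: 2 × 814 = 1628
    O-H: 4 × 476 = 1904
    Σ(formed) = 3532 kJ
  ΔH_I = 2728 − 3532 = −804 kJ
Reaction II:
  Bonds broken (reactants):
    C-C: 1 × 341 = 341
    C-H: 6 × 425 = 2550
    C=C: 1 × 606 = 606
    Cl-Cl: 1 × 236 = 236
    Σ(broken) = 3733 kJ
  Bonds formed (products):
    C-C: 2 × 341 = 682
    C-Cl: 2 × 316 = 632
    C-H: 6 × 425 = 2550
    Σ(formed) = 3864 kJ
  ΔH_II = 3733 − 3864 = −131 kJ
ΔH_I − ΔH_II = −673 kJ, so reaction I has the more negative ΔH; |ΔH_I − ΔH_II| = 673 kJ.

Reaction I, by 673 kJ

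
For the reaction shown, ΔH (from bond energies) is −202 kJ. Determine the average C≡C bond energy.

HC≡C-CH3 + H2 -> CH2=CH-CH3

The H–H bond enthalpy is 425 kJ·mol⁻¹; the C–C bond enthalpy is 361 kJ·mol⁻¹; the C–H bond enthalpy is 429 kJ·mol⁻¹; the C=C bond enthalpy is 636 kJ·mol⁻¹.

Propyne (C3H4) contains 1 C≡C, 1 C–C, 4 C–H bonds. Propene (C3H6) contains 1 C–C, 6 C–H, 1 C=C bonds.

Let D be the C≡C bond energy.
Σ(broken) = 1×D + 1×361 + 4×429 + 1×425 = 2502 + D
Σ(formed) = 1×361 + 6×429 + 1×636 = 3571
ΔH = Σ(broken) − Σ(formed) = (2502 + D) − (3571) = −1069 + D
Setting this equal to −202 kJ gives D = 867 kJ/mol.

D(C≡C) ≈ 867 kJ/mol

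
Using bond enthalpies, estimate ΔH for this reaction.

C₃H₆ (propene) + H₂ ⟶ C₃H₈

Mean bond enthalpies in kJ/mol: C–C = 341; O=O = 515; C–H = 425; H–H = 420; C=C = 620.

ΔH ≈ −151 kJ

Bonds broken (reactants):
  C–C: 1 × 341 = 341
  C–H: 6 × 425 = 2550
  C=C: 1 × 620 = 620
  H–H: 1 × 420 = 420
  Σ(broken) = 3931 kJ
Bonds formed (products):
  C–C: 2 × 341 = 682
  C–H: 8 × 425 = 3400
  Σ(formed) = 4082 kJ
ΔH = Σ(broken) − Σ(formed) = 3931 − 4082 = −151 kJ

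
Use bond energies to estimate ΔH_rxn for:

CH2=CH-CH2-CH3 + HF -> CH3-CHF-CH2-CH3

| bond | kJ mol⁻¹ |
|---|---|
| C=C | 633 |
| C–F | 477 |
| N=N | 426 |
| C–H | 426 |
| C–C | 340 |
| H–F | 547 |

Bonds broken (reactants):
  C–C: 2 × 340 = 680
  C–H: 8 × 426 = 3408
  C=C: 1 × 633 = 633
  H–F: 1 × 547 = 547
  Σ(broken) = 5268 kJ
Bonds formed (products):
  C–C: 3 × 340 = 1020
  C–F: 1 × 477 = 477
  C–H: 9 × 426 = 3834
  Σ(formed) = 5331 kJ
ΔH = Σ(broken) − Σ(formed) = 5268 − 5331 = −63 kJ

ΔH ≈ −63 kJ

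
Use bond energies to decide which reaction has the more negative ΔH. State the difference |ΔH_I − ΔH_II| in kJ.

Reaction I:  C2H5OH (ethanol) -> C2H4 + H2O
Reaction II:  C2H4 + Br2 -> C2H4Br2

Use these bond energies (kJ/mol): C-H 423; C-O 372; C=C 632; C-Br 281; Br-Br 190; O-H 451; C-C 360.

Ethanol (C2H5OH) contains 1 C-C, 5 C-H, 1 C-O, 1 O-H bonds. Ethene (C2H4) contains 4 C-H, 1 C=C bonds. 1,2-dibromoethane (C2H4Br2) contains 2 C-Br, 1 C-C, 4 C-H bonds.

Reaction I:
  Bonds broken (reactants):
    C-C: 1 × 360 = 360
    C-H: 5 × 423 = 2115
    C-O: 1 × 372 = 372
    O-H: 1 × 451 = 451
    Σ(broken) = 3298 kJ
  Bonds formed (products):
    C-H: 4 × 423 = 1692
    C=C: 1 × 632 = 632
    O-H: 2 × 451 = 902
    Σ(formed) = 3226 kJ
  ΔH_I = 3298 − 3226 = +72 kJ
Reaction II:
  Bonds broken (reactants):
    Br-Br: 1 × 190 = 190
    C-H: 4 × 423 = 1692
    C=C: 1 × 632 = 632
    Σ(broken) = 2514 kJ
  Bonds formed (products):
    C-Br: 2 × 281 = 562
    C-C: 1 × 360 = 360
    C-H: 4 × 423 = 1692
    Σ(formed) = 2614 kJ
  ΔH_II = 2514 − 2614 = −100 kJ
ΔH_I − ΔH_II = +172 kJ, so reaction II has the more negative ΔH; |ΔH_I − ΔH_II| = 172 kJ.

Reaction II, by 172 kJ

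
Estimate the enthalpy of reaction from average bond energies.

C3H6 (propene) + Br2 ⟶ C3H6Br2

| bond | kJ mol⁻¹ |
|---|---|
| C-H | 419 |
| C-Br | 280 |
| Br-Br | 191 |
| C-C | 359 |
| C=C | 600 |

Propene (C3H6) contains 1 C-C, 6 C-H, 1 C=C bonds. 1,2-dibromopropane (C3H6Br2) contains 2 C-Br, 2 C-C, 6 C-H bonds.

ΔH ≈ −128 kJ

Bonds broken (reactants):
  Br-Br: 1 × 191 = 191
  C-C: 1 × 359 = 359
  C-H: 6 × 419 = 2514
  C=C: 1 × 600 = 600
  Σ(broken) = 3664 kJ
Bonds formed (products):
  C-Br: 2 × 280 = 560
  C-C: 2 × 359 = 718
  C-H: 6 × 419 = 2514
  Σ(formed) = 3792 kJ
ΔH = Σ(broken) − Σ(formed) = 3664 − 3792 = −128 kJ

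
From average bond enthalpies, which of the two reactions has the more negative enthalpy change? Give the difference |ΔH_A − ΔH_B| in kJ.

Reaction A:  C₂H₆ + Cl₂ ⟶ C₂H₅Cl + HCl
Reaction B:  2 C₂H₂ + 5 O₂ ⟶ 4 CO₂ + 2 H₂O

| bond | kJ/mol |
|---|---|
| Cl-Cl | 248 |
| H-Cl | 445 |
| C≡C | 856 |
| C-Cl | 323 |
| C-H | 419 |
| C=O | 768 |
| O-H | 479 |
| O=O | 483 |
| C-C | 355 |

Reaction B, by 2156 kJ

Reaction A:
  Bonds broken (reactants):
    C-C: 1 × 355 = 355
    C-H: 6 × 419 = 2514
    Cl-Cl: 1 × 248 = 248
    Σ(broken) = 3117 kJ
  Bonds formed (products):
    C-C: 1 × 355 = 355
    C-Cl: 1 × 323 = 323
    C-H: 5 × 419 = 2095
    H-Cl: 1 × 445 = 445
    Σ(formed) = 3218 kJ
  ΔH_A = 3117 − 3218 = −101 kJ
Reaction B:
  Bonds broken (reactants):
    C≡C: 2 × 856 = 1712
    C-H: 4 × 419 = 1676
    O=O: 5 × 483 = 2415
    Σ(broken) = 5803 kJ
  Bonds formed (products):
    C=O: 8 × 768 = 6144
    O-H: 4 × 479 = 1916
    Σ(formed) = 8060 kJ
  ΔH_B = 5803 − 8060 = −2257 kJ
ΔH_A − ΔH_B = +2156 kJ, so reaction B has the more negative ΔH; |ΔH_A − ΔH_B| = 2156 kJ.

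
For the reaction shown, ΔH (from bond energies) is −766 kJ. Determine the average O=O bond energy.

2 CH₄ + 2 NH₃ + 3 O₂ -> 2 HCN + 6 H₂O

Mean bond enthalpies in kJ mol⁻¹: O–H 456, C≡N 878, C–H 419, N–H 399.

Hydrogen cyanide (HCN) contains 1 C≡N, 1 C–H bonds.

D(O=O) ≈ 518 kJ/mol

Let D be the O=O bond energy.
Σ(broken) = 8×419 + 6×399 + 3×D = 5746 + 3D
Σ(formed) = 2×878 + 2×419 + 12×456 = 8066
ΔH = Σ(broken) − Σ(formed) = (5746 + 3D) − (8066) = −2320 + 3D
Setting this equal to −766 kJ gives 3D = 1554, so D = 518 kJ/mol.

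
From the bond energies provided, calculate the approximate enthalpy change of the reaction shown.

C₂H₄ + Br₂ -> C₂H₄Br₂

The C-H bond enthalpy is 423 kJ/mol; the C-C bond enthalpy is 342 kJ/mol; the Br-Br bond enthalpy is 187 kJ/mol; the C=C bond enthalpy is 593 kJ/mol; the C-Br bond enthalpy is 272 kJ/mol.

Bonds broken (reactants):
  Br-Br: 1 × 187 = 187
  C-H: 4 × 423 = 1692
  C=C: 1 × 593 = 593
  Σ(broken) = 2472 kJ
Bonds formed (products):
  C-Br: 2 × 272 = 544
  C-C: 1 × 342 = 342
  C-H: 4 × 423 = 1692
  Σ(formed) = 2578 kJ
ΔH = Σ(broken) − Σ(formed) = 2472 − 2578 = −106 kJ

ΔH ≈ −106 kJ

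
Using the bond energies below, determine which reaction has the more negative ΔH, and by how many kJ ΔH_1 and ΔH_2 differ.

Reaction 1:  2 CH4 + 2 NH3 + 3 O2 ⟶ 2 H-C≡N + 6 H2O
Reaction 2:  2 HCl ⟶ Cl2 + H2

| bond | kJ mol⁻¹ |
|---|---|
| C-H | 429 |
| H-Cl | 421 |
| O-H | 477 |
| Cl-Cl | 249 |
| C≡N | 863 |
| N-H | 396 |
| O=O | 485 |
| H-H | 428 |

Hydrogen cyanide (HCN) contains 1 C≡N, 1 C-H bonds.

Reaction 1, by 1210 kJ

Reaction 1:
  Bonds broken (reactants):
    C-H: 8 × 429 = 3432
    N-H: 6 × 396 = 2376
    O=O: 3 × 485 = 1455
    Σ(broken) = 7263 kJ
  Bonds formed (products):
    C≡N: 2 × 863 = 1726
    C-H: 2 × 429 = 858
    O-H: 12 × 477 = 5724
    Σ(formed) = 8308 kJ
  ΔH_1 = 7263 − 8308 = −1045 kJ
Reaction 2:
  Bonds broken (reactants):
    H-Cl: 2 × 421 = 842
    Σ(broken) = 842 kJ
  Bonds formed (products):
    Cl-Cl: 1 × 249 = 249
    H-H: 1 × 428 = 428
    Σ(formed) = 677 kJ
  ΔH_2 = 842 − 677 = +165 kJ
ΔH_1 − ΔH_2 = −1210 kJ, so reaction 1 has the more negative ΔH; |ΔH_1 − ΔH_2| = 1210 kJ.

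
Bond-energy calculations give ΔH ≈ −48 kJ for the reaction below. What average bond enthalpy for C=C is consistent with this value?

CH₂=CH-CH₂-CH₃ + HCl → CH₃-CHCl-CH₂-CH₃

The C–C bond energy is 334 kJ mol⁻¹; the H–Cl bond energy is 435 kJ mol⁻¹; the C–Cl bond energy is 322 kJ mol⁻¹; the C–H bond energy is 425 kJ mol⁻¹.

Let D be the C=C bond energy.
Σ(broken) = 2×334 + 8×425 + 1×D + 1×435 = 4503 + D
Σ(formed) = 3×334 + 1×322 + 9×425 = 5149
ΔH = Σ(broken) − Σ(formed) = (4503 + D) − (5149) = −646 + D
Setting this equal to −48 kJ gives D = 598 kJ/mol.

D(C=C) ≈ 598 kJ/mol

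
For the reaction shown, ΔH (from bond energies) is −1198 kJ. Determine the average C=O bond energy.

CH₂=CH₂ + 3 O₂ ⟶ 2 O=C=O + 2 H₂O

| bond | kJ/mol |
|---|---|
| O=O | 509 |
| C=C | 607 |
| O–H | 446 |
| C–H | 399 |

Let D be the C=O bond energy.
Σ(broken) = 4×399 + 1×607 + 3×509 = 3730
Σ(formed) = 4×D + 4×446 = 1784 + 4D
ΔH = Σ(broken) − Σ(formed) = (3730) − (1784 + 4D) = +1946 − 4D
Setting this equal to −1198 kJ gives 4D = 3144, so D = 786 kJ/mol.

D(C=O) ≈ 786 kJ/mol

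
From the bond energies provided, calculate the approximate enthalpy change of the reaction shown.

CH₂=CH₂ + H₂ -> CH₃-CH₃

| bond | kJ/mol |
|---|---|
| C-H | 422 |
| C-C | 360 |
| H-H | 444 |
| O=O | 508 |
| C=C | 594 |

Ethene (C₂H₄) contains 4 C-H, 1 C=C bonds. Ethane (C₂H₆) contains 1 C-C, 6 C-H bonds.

ΔH ≈ −166 kJ

Bonds broken (reactants):
  C-H: 4 × 422 = 1688
  C=C: 1 × 594 = 594
  H-H: 1 × 444 = 444
  Σ(broken) = 2726 kJ
Bonds formed (products):
  C-C: 1 × 360 = 360
  C-H: 6 × 422 = 2532
  Σ(formed) = 2892 kJ
ΔH = Σ(broken) − Σ(formed) = 2726 − 2892 = −166 kJ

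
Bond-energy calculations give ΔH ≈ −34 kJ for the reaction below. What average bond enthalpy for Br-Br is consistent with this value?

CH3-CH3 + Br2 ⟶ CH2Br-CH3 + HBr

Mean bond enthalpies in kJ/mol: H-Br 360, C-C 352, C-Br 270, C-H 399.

D(Br-Br) ≈ 197 kJ/mol

Let D be the Br-Br bond energy.
Σ(broken) = 1×D + 1×352 + 6×399 = 2746 + D
Σ(formed) = 1×270 + 1×352 + 5×399 + 1×360 = 2977
ΔH = Σ(broken) − Σ(formed) = (2746 + D) − (2977) = −231 + D
Setting this equal to −34 kJ gives D = 197 kJ/mol.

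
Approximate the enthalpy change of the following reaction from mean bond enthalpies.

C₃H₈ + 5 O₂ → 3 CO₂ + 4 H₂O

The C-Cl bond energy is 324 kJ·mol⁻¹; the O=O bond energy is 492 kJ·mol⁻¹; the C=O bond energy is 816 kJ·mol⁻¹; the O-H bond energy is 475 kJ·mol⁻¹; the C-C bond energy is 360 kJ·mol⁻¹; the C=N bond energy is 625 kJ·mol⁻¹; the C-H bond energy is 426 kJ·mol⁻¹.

Bonds broken (reactants):
  C-C: 2 × 360 = 720
  C-H: 8 × 426 = 3408
  O=O: 5 × 492 = 2460
  Σ(broken) = 6588 kJ
Bonds formed (products):
  C=O: 6 × 816 = 4896
  O-H: 8 × 475 = 3800
  Σ(formed) = 8696 kJ
ΔH = Σ(broken) − Σ(formed) = 6588 − 8696 = −2108 kJ

ΔH ≈ −2108 kJ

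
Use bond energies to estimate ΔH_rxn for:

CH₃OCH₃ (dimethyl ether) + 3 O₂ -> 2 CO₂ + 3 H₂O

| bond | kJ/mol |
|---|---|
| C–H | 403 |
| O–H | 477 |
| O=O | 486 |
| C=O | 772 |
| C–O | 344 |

Bonds broken (reactants):
  C–H: 6 × 403 = 2418
  C–O: 2 × 344 = 688
  O=O: 3 × 486 = 1458
  Σ(broken) = 4564 kJ
Bonds formed (products):
  C=O: 4 × 772 = 3088
  O–H: 6 × 477 = 2862
  Σ(formed) = 5950 kJ
ΔH = Σ(broken) − Σ(formed) = 4564 − 5950 = −1386 kJ

ΔH ≈ −1386 kJ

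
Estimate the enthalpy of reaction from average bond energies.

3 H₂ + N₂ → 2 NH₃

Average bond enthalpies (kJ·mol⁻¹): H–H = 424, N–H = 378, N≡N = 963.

ΔH ≈ −33 kJ

Bonds broken (reactants):
  H–H: 3 × 424 = 1272
  N≡N: 1 × 963 = 963
  Σ(broken) = 2235 kJ
Bonds formed (products):
  N–H: 6 × 378 = 2268
  Σ(formed) = 2268 kJ
ΔH = Σ(broken) − Σ(formed) = 2235 − 2268 = −33 kJ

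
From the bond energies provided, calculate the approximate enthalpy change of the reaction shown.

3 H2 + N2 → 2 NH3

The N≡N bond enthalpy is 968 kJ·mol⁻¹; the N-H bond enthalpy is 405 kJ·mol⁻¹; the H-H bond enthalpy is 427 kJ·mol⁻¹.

ΔH ≈ −181 kJ

Bonds broken (reactants):
  H-H: 3 × 427 = 1281
  N≡N: 1 × 968 = 968
  Σ(broken) = 2249 kJ
Bonds formed (products):
  N-H: 6 × 405 = 2430
  Σ(formed) = 2430 kJ
ΔH = Σ(broken) − Σ(formed) = 2249 − 2430 = −181 kJ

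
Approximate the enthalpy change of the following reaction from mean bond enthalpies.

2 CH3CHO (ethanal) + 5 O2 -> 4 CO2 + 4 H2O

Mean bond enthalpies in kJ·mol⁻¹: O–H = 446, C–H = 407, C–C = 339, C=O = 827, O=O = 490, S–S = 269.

Bonds broken (reactants):
  C–C: 2 × 339 = 678
  C–H: 8 × 407 = 3256
  C=O: 2 × 827 = 1654
  O=O: 5 × 490 = 2450
  Σ(broken) = 8038 kJ
Bonds formed (products):
  C=O: 8 × 827 = 6616
  O–H: 8 × 446 = 3568
  Σ(formed) = 10184 kJ
ΔH = Σ(broken) − Σ(formed) = 8038 − 10184 = −2146 kJ

ΔH ≈ −2146 kJ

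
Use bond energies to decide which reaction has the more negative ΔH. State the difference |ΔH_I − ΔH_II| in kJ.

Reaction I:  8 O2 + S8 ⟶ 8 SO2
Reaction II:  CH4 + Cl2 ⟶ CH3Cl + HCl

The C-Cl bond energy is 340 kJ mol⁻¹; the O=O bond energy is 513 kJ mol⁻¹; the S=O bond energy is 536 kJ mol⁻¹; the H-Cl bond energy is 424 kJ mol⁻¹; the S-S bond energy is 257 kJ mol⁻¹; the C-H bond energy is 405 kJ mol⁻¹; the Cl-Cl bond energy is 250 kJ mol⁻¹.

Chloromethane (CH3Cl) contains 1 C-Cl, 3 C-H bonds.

Reaction I, by 2307 kJ

Reaction I:
  Bonds broken (reactants):
    O=O: 8 × 513 = 4104
    S-S: 8 × 257 = 2056
    Σ(broken) = 6160 kJ
  Bonds formed (products):
    S=O: 16 × 536 = 8576
    Σ(formed) = 8576 kJ
  ΔH_I = 6160 − 8576 = −2416 kJ
Reaction II:
  Bonds broken (reactants):
    C-H: 4 × 405 = 1620
    Cl-Cl: 1 × 250 = 250
    Σ(broken) = 1870 kJ
  Bonds formed (products):
    C-Cl: 1 × 340 = 340
    C-H: 3 × 405 = 1215
    H-Cl: 1 × 424 = 424
    Σ(formed) = 1979 kJ
  ΔH_II = 1870 − 1979 = −109 kJ
ΔH_I − ΔH_II = −2307 kJ, so reaction I has the more negative ΔH; |ΔH_I − ΔH_II| = 2307 kJ.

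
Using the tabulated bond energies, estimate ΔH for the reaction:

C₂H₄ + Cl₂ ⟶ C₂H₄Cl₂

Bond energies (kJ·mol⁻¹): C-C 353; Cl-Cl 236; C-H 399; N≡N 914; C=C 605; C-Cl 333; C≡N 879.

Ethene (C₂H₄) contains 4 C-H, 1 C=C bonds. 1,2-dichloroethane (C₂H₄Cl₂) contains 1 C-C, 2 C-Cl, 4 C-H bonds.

Bonds broken (reactants):
  C-H: 4 × 399 = 1596
  C=C: 1 × 605 = 605
  Cl-Cl: 1 × 236 = 236
  Σ(broken) = 2437 kJ
Bonds formed (products):
  C-C: 1 × 353 = 353
  C-Cl: 2 × 333 = 666
  C-H: 4 × 399 = 1596
  Σ(formed) = 2615 kJ
ΔH = Σ(broken) − Σ(formed) = 2437 − 2615 = −178 kJ

ΔH ≈ −178 kJ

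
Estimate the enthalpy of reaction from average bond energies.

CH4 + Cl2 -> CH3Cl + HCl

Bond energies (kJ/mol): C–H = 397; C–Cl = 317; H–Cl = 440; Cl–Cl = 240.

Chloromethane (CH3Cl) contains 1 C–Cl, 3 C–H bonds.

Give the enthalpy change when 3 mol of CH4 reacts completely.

ΔH = −360 kJ

Bonds broken (reactants):
  C–H: 4 × 397 = 1588
  Cl–Cl: 1 × 240 = 240
  Σ(broken) = 1828 kJ
Bonds formed (products):
  C–Cl: 1 × 317 = 317
  C–H: 3 × 397 = 1191
  H–Cl: 1 × 440 = 440
  Σ(formed) = 1948 kJ
ΔH = Σ(broken) − Σ(formed) = 1828 − 1948 = −120 kJ
For 3× the reaction as written: 3 × (−120) = −360 kJ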